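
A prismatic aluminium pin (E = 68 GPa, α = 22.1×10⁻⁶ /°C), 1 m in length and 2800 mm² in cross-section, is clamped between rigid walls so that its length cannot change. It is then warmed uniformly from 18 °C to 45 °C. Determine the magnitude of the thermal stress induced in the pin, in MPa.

σ ≈ 40.6 MPa (compressive)

With length fixed, the mechanical strain must cancel the thermal strain αΔT = 22.1×10⁻⁶ × 27 = 596.7×10⁻⁶.
The stress required to suppress this strain is σ = Eε = 68×10³ × 596.7×10⁻⁶ = 40.58 MPa, compressive since the pin is trying to expand.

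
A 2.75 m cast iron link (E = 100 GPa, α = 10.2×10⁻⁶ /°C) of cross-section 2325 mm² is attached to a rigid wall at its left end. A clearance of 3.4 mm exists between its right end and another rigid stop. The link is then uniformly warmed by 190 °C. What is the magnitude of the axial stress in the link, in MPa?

σ ≈ 70.2 MPa (compressive)

If the wall were absent the link would grow by αΔT L = 10.2×10⁻⁶ × 190 × 2750 = 5.329 mm.
The gap closes (δ_free > 3.4 mm) and the wall then resists a further 5.329 − 3.4 = 1.929 mm of expansion.
Compatibility: PL/(AE) = 1.929 mm, so σ = P/A = E × (1.929/2750) = 70.16 MPa.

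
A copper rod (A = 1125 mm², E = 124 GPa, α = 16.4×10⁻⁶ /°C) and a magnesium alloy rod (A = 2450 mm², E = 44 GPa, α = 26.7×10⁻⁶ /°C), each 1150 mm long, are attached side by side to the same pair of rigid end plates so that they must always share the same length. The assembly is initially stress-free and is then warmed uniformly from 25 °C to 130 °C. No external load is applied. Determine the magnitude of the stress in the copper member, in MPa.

Equilibrium of a rigid end plate with no external load gives equal and opposite internal forces ±P in the two members. Since α_{magnesium alloy} > α_{copper}, heating drives the magnesium alloy into compression and the copper into tension.
Compatibility of the two members (thermal + elastic change equal): (α₁ − α₂)ΔT = P·[1/(A₁E₁) + 1/(A₂E₂)].
|α₁ − α₂|·ΔT = 10.3×10⁻⁶ × 105 = 0.001081.
1/(A₁E₁) + 1/(A₂E₂) = 1/(1125×124×10³) + 1/(2450×44×10³) = 1.644×10⁻⁸ N⁻¹.
So P = 0.001081 / 1.644×10⁻⁸ = 65.77 kN.
σ_{copper} = P/A₁ = 65770/1125 = 58.46 MPa, tensile.

σ ≈ 58.5 MPa (tensile)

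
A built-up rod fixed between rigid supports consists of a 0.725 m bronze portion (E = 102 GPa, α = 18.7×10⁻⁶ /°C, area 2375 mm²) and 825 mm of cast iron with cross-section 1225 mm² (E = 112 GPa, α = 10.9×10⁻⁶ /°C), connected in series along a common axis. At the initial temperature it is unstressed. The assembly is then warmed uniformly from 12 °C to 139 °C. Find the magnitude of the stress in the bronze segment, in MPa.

Free thermal expansion of the whole bar: Σ αᵢΔT Lᵢ = 18.7×10⁻⁶×127×725 + 10.9×10⁻⁶×127×825 = 2.864 mm.
The rigid supports impose zero overall length change; the single axial force P common to all segments must satisfy P Σ Lᵢ/(AᵢEᵢ) = δ_free.
Σ Lᵢ/(AᵢEᵢ) = 725/(2375×102×10³) + 825/(1225×112×10³) = 9.006×10⁻⁶ mm/N.
So P = 2.864 / 9.006×10⁻⁶ = 318 kN, compressive.
σ_{bronze} = P / A = 318000 / 2375 = 133.9 MPa.

σ ≈ 134 MPa (compressive)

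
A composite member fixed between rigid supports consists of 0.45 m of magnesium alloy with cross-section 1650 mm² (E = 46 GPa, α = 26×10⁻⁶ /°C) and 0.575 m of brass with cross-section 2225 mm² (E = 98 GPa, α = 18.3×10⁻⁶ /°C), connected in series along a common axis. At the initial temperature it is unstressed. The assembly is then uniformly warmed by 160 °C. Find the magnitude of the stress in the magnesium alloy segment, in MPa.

Free thermal expansion of the whole bar: Σ αᵢΔT Lᵢ = 26×10⁻⁶×160×450 + 18.3×10⁻⁶×160×575 = 3.556 mm.
Since the ends are fixed, an axial force P builds up, equal in every segment, with P · Σ Lᵢ/(AᵢEᵢ) = δ_free.
Σ Lᵢ/(AᵢEᵢ) = 450/(1650×46×10³) + 575/(2225×98×10³) = 8.566×10⁻⁶ mm/N.
P = 3.556 / 8.566×10⁻⁶ = 415100 N = 415.1 kN, compressive.
σ_{magnesium alloy} = P / A = 415100 / 1650 = 251.6 MPa.

σ ≈ 252 MPa (compressive)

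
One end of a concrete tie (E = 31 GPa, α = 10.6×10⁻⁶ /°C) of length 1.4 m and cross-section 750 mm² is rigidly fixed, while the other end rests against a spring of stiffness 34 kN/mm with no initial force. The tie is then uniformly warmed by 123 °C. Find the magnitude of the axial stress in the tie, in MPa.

σ ≈ 27.2 MPa (compressive)

If the spring were absent the tie would lengthen by αΔT L = 10.6×10⁻⁶ × 123 × 1400 = 1.825 mm.
Let P be the compressive force at the spring. The tie shortens elastically by PL/(AE) and the spring compresses by P/k; together these equal δ_free.
P [ L/(AE) + 1/k ] = δ_free → P [ 1400/(750×31×10³) + 1/(34×10³) ] = 1.825.
P = 1.825 / 8.963×10⁻⁵ = 20370 N.
σ = P/A = 20370/750 = 27.15 MPa.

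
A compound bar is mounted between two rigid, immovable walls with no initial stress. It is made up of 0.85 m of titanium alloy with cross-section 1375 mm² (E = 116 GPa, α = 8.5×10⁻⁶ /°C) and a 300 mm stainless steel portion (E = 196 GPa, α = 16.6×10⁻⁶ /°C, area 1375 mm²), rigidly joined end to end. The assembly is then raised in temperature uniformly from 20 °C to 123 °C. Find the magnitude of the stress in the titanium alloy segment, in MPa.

If the supports were absent, the total length change would be Σ αᵢΔT Lᵢ = 8.5×10⁻⁶×103×850 + 16.6×10⁻⁶×103×300 = 1.257 mm.
Since the ends are fixed, an axial force P builds up, equal in every segment, with P · Σ Lᵢ/(AᵢEᵢ) = δ_free.
Σ Lᵢ/(AᵢEᵢ) = 850/(1375×116×10³) + 300/(1375×196×10³) = 6.442×10⁻⁶ mm/N.
P = 1.257 / 6.442×10⁻⁶ = 195100 N = 195.1 kN, compressive.
σ_{titanium alloy} = P / A = 195100 / 1375 = 141.9 MPa.

σ ≈ 142 MPa (compressive)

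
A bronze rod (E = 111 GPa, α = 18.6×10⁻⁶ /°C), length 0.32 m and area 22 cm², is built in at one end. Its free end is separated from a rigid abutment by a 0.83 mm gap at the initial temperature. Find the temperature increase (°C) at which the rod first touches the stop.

ΔT ≈ 139 °C

Contact occurs when the free expansion equals the gap: αΔT L = 0.83 mm.
So ΔT = g/(αL) = 0.83/(18.6×10⁻⁶ × 320) = 139.4 °C.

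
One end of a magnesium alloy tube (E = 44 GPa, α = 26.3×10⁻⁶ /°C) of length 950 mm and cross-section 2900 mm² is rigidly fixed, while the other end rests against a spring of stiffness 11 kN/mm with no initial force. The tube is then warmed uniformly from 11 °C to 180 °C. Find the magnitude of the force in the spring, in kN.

P ≈ 42.9 kN

If the spring were absent the tube would lengthen by αΔT L = 26.3×10⁻⁶ × 169 × 950 = 4.222 mm.
Let P be the compressive force at the spring. The tube shortens elastically by PL/(AE) and the spring compresses by P/k; together these equal δ_free.
P [ L/(AE) + 1/k ] = δ_free → P [ 950/(2900×44×10³) + 1/(11×10³) ] = 4.222.
P = 4.222 / 9.835×10⁻⁵ = 42930 N.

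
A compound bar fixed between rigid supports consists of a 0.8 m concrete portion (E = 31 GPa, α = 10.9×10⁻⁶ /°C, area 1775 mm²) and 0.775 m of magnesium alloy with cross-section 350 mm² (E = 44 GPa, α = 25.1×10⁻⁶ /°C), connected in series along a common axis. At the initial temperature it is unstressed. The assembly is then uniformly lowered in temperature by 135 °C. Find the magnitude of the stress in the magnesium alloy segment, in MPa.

σ ≈ 168 MPa (tensile)

Free thermal contraction of the whole bar: Σ αᵢΔT Lᵢ = 10.9×10⁻⁶×135×800 + 25.1×10⁻⁶×135×775 = 3.803 mm.
Since the ends are fixed, an axial force P builds up, equal in every segment, with P · Σ Lᵢ/(AᵢEᵢ) = δ_free.
Σ Lᵢ/(AᵢEᵢ) = 800/(1775×31×10³) + 775/(350×44×10³) = 6.486×10⁻⁵ mm/N.
Hence P = δ_free / Σ(L/AE) = 3.803/6.486×10⁻⁵ = 58.64 kN (tensile).
σ_{magnesium alloy} = P / A = 58640 / 350 = 167.5 MPa.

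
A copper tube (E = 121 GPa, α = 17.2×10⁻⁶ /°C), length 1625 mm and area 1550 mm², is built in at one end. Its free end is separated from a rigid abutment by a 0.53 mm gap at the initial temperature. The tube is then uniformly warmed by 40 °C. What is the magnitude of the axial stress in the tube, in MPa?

σ ≈ 43.8 MPa (compressive)

Free thermal elongation = αΔT L = 17.2×10⁻⁶ × 40 × 1625 = 1.118 mm.
After closing the 0.53 mm clearance, 1.118 − 0.53 = 0.588 mm of expansion remains to be suppressed by the wall.
Compatibility: PL/(AE) = 0.588 mm, so σ = P/A = E × (0.588/1625) = 43.78 MPa.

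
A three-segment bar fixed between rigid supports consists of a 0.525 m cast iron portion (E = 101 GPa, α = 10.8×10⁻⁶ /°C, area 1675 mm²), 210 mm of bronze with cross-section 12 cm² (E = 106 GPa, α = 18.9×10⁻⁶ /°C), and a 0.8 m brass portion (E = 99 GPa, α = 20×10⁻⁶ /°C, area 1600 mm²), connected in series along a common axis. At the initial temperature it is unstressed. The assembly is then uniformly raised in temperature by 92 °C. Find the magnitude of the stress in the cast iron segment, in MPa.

σ ≈ 144 MPa (compressive)

With the walls removed the bar would change length by δ_free = Σ αᵢΔT Lᵢ = 10.8×10⁻⁶×92×525 + 18.9×10⁻⁶×92×210 + 20×10⁻⁶×92×800 = 2.359 mm.
The walls prevent any net length change, so an axial force P (same in every segment) develops. Compatibility: P · Σ Lᵢ/(AᵢEᵢ) = δ_free.
The series flexibility is Σ Lᵢ/(AᵢEᵢ) = 525/(1675×101×10³) + 210/(1200×106×10³) + 800/(1600×99×10³) = 9.805×10⁻⁶ mm/N.
Hence P = δ_free / Σ(L/AE) = 2.359/9.805×10⁻⁶ = 240.6 kN (compressive).
σ_{cast iron} = P / A = 240600 / 1675 = 143.6 MPa.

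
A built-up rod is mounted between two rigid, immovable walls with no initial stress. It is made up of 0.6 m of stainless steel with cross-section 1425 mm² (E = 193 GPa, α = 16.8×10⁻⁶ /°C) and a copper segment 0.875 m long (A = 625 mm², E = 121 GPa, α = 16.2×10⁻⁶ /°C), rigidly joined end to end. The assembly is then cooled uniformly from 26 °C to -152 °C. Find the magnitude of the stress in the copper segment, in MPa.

Free thermal contraction of the whole bar: Σ αᵢΔT Lᵢ = 16.8×10⁻⁶×178×600 + 16.2×10⁻⁶×178×875 = 4.317 mm.
The walls prevent any net length change, so an axial force P (same in every segment) develops. Compatibility: P · Σ Lᵢ/(AᵢEᵢ) = δ_free.
The series flexibility is Σ Lᵢ/(AᵢEᵢ) = 600/(1425×193×10³) + 875/(625×121×10³) = 1.375×10⁻⁵ mm/N.
Hence P = δ_free / Σ(L/AE) = 4.317/1.375×10⁻⁵ = 313.9 kN (tensile).
σ_{copper} = P / A = 313900 / 625 = 502.3 MPa.

σ ≈ 502 MPa (tensile)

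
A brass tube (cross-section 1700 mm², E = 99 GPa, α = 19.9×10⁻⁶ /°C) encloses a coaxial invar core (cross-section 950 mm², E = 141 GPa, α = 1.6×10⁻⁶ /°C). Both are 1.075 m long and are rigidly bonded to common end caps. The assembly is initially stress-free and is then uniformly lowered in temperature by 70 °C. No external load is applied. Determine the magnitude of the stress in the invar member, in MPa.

σ ≈ 101 MPa (compressive)

Equilibrium of a rigid end plate with no external load gives equal and opposite internal forces ±P in the two members. Since α_{brass} > α_{invar}, cooling drives the brass into tension and the invar into compression.
Setting the final lengths equal and cancelling L: (α₁ − α₂)ΔT = P/(A₁E₁) + P/(A₂E₂).
|α₁ − α₂|·ΔT = 18.3×10⁻⁶ × 70 = 0.001281.
1/(A₁E₁) + 1/(A₂E₂) = 1/(1700×99×10³) + 1/(950×141×10³) = 1.341×10⁻⁸ N⁻¹.
So P = 0.001281 / 1.341×10⁻⁸ = 95.55 kN.
σ_{invar} = P/A₂ = 95550/950 = 100.6 MPa, compressive.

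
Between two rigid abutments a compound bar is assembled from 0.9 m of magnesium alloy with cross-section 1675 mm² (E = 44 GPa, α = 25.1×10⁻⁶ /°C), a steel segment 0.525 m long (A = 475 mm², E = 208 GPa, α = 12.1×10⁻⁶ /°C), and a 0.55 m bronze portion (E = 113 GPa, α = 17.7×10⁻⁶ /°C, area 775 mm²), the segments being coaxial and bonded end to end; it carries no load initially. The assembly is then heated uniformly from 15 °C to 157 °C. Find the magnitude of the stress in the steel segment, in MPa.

With the walls removed the bar would change length by δ_free = Σ αᵢΔT Lᵢ = 25.1×10⁻⁶×142×900 + 12.1×10⁻⁶×142×525 + 17.7×10⁻⁶×142×550 = 5.492 mm.
The rigid supports impose zero overall length change; the single axial force P common to all segments must satisfy P Σ Lᵢ/(AᵢEᵢ) = δ_free.
The series flexibility is Σ Lᵢ/(AᵢEᵢ) = 900/(1675×44×10³) + 525/(475×208×10³) + 550/(775×113×10³) = 2.381×10⁻⁵ mm/N.
P = 5.492 / 2.381×10⁻⁵ = 230700 N = 230.7 kN, compressive.
σ_{steel} = P / A = 230700 / 475 = 485.7 MPa.

σ ≈ 486 MPa (compressive)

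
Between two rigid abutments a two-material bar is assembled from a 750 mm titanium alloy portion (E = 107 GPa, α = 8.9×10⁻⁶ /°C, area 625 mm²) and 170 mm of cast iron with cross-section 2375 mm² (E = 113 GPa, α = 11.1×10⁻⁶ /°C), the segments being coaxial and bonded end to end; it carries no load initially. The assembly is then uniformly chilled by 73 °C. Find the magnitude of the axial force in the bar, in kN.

P ≈ 52.8 kN (tensile)

Free thermal contraction of the whole bar: Σ αᵢΔT Lᵢ = 8.9×10⁻⁶×73×750 + 11.1×10⁻⁶×73×170 = 0.625 mm.
The rigid supports impose zero overall length change; the single axial force P common to all segments must satisfy P Σ Lᵢ/(AᵢEᵢ) = δ_free.
The series flexibility is Σ Lᵢ/(AᵢEᵢ) = 750/(625×107×10³) + 170/(2375×113×10³) = 1.185×10⁻⁵ mm/N.
So P = 0.625 / 1.185×10⁻⁵ = 52.75 kN, tensile.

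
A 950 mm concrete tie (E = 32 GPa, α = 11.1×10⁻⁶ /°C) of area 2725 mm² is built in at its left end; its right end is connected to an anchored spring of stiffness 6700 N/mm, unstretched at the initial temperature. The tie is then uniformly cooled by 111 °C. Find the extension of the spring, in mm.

δ ≈ 1.09 mm

The unrestrained thermal change is αΔT L = 11.1×10⁻⁶ × 111 × 950 = 1.17 mm.
Let P be the tensile force in the spring. The tie extends elastically by PL/(AE) and the spring stretches by P/k; together these equal δ_free.
P [ L/(AE) + 1/k ] = δ_free → P [ 950/(2725×32×10³) + 1/(6700) ] = 1.17.
P = 1.17 / 0.0001601 = 7309 N.
Spring extension = P/k = 7309/(6700) = 1.091 mm.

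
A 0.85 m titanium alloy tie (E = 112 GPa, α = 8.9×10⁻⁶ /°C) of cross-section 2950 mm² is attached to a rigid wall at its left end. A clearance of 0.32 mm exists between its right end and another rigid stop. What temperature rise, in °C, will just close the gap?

The gap closes when αΔT L = 0.32 mm, since the tie is still unstressed at that instant.
So ΔT = g/(αL) = 0.32/(8.9×10⁻⁶ × 850) = 42.3 °C.

ΔT ≈ 42.3 °C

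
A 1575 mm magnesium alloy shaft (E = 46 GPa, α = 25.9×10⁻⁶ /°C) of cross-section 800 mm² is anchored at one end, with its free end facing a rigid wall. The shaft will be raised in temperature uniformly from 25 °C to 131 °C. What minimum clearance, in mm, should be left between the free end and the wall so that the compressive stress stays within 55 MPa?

g ≈ 2.44 mm

With no wall the shaft would lengthen by αΔT L = 25.9×10⁻⁶ × 106 × 1575 = 4.324 mm.
At the allowable stress the elastic shortening the wall may impose is σL/E = 55 × 1575 / (46×10³) = 1.883 mm.
So the gap has to take up the difference, g_min = δ_free − σL/E = 4.324 − 1.883 = 2.441 mm.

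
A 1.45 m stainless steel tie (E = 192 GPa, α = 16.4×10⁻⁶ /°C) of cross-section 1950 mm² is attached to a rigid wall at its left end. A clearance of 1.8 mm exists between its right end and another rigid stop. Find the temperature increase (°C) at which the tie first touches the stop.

ΔT ≈ 75.7 °C

The gap closes when αΔT L = 1.8 mm, since the tie is still unstressed at that instant.
ΔT = 1.8 / (16.4×10⁻⁶ × 1450) = 75.69 °C.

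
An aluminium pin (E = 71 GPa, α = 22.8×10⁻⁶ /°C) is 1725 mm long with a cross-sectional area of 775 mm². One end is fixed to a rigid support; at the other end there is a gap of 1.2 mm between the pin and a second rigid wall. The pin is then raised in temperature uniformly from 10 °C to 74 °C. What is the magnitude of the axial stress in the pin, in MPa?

σ ≈ 54.2 MPa (compressive)

Unrestrained expansion: δ_free = αΔT L = 22.8×10⁻⁶ × 64 × 1725 = 2.517 mm.
This exceeds the 1.2 mm gap, so the wall pushes back. The portion of expansion that must be recovered elastically is δ_free − gap = 2.517 − 1.2 = 1.317 mm.
That suppressed elongation corresponds to σ = E·Δ/L = 71×10³ × 1.317/1725 = 54.21 MPa.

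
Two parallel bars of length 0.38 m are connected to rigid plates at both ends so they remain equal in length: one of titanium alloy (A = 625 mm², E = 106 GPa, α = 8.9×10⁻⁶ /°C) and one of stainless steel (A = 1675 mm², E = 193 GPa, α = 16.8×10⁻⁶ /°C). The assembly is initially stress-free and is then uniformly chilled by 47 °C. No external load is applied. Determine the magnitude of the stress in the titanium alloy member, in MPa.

σ ≈ 32.7 MPa (compressive)

The stainless steel has the larger α, so on cooling it would change length more than the titanium alloy if both were free. The rigid plates force a common final length, so the stainless steel is put into tension and the titanium alloy into compression, with equal and opposite forces P (no external load).
Equating the net (thermal + elastic) strains gives |α₁ − α₂|·ΔT = P·[1/(A₁E₁) + 1/(A₂E₂)].
|α₁ − α₂|·ΔT = 7.9×10⁻⁶ × 47 = 0.0003713.
1/(A₁E₁) + 1/(A₂E₂) = 1/(625×106×10³) + 1/(1675×193×10³) = 1.819×10⁻⁸ N⁻¹.
So P = 0.0003713 / 1.819×10⁻⁸ = 20.41 kN.
σ_{titanium alloy} = P/A₁ = 20410/625 = 32.66 MPa, compressive.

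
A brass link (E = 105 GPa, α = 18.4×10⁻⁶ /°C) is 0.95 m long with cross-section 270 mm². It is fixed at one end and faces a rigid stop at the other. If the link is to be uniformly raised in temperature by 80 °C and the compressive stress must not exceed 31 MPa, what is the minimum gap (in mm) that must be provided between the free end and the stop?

g ≈ 1.12 mm

With no wall the link would lengthen by αΔT L = 18.4×10⁻⁶ × 80 × 950 = 1.398 mm.
A stress of 31 MPa corresponds to the wall pushing the link back by σL/E = 31×950/(105×10³) = 0.2805 mm.
The gap must absorb the remainder: g_min = 1.398 − 0.2805 = 1.118 mm.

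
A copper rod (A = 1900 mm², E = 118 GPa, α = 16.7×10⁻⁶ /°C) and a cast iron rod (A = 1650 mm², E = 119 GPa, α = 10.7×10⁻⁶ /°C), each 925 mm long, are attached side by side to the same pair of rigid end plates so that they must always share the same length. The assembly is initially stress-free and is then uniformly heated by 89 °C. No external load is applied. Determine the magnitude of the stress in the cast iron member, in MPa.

Both members must finish at the same length. With the larger α, the copper tends to over-expand; the plates restrain it, putting the copper in compression and the cast iron in tension. With no external load the two internal forces are equal and opposite, magnitude P.
Setting the final lengths equal and cancelling L: (α₁ − α₂)ΔT = P/(A₁E₁) + P/(A₂E₂).
|α₁ − α₂|·ΔT = 6×10⁻⁶ × 89 = 0.000534.
1/(A₁E₁) + 1/(A₂E₂) = 1/(1900×118×10³) + 1/(1650×119×10³) = 9.553×10⁻⁹ N⁻¹.
P = 0.000534 / 9.553×10⁻⁹ = 55900 N = 55.9 kN.
σ_{cast iron} = P/A₂ = 55900/1650 = 33.88 MPa, tensile.

σ ≈ 33.9 MPa (tensile)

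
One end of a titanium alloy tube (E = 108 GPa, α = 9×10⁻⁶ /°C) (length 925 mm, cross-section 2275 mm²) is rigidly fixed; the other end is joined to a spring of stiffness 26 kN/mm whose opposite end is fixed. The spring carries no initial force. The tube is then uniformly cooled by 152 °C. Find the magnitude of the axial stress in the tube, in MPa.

Free thermal contraction: δ_free = αΔT L = 9×10⁻⁶ × 152 × 925 = 1.265 mm.
With a force P in the spring, the elastic change of the tube is PL/(AE) and that of the spring is P/k; compatibility requires their sum to equal δ_free.
So P = δ_free / [L/(AE) + 1/k] = 1.265 / [ 925/(2275×108×10³) + 1/(26×10³) ].
P = 1.265 / 4.223×10⁻⁵ = 29970 N.
σ = P/A = 29970/2275 = 13.17 MPa.

σ ≈ 13.2 MPa (tensile)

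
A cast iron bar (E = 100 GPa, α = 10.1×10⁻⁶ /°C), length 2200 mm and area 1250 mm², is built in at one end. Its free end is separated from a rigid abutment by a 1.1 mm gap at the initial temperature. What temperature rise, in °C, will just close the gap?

The gap closes when αΔT L = 1.1 mm, since the bar is still unstressed at that instant.
ΔT = 1.1 / (10.1×10⁻⁶ × 2200) = 49.5 °C.

ΔT ≈ 49.5 °C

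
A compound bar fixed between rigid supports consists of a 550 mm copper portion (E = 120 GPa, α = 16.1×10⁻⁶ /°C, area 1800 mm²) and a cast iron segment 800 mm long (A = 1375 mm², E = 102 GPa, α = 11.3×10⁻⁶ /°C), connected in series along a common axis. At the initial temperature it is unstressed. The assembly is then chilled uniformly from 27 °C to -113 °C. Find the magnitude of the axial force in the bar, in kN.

P ≈ 304 kN (tensile)

With the walls removed the bar would change length by δ_free = Σ αᵢΔT Lᵢ = 16.1×10⁻⁶×140×550 + 11.3×10⁻⁶×140×800 = 2.505 mm.
Since the ends are fixed, an axial force P builds up, equal in every segment, with P · Σ Lᵢ/(AᵢEᵢ) = δ_free.
The series flexibility is Σ Lᵢ/(AᵢEᵢ) = 550/(1800×120×10³) + 800/(1375×102×10³) = 8.25×10⁻⁶ mm/N.
So P = 2.505 / 8.25×10⁻⁶ = 303.7 kN, tensile.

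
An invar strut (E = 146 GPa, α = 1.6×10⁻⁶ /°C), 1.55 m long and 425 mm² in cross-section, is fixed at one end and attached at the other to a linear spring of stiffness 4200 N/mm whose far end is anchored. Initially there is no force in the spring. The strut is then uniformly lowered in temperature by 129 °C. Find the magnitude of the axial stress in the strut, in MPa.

σ ≈ 2.86 MPa (tensile)

The unrestrained thermal change is αΔT L = 1.6×10⁻⁶ × 129 × 1550 = 0.3199 mm.
Let P be the tensile force in the spring. The strut extends elastically by PL/(AE) and the spring stretches by P/k; together these equal δ_free.
P [ L/(AE) + 1/k ] = δ_free → P [ 1550/(425×146×10³) + 1/(4200) ] = 0.3199.
P = 0.3199 / 0.0002631 = 1216 N.
σ = P/A = 1216/425 = 2.861 MPa.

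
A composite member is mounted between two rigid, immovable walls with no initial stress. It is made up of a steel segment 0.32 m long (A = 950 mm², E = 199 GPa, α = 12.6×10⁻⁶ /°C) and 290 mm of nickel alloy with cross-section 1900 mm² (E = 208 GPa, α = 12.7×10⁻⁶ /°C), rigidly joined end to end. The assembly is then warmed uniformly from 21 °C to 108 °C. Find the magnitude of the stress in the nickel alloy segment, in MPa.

σ ≈ 146 MPa (compressive)

Free thermal expansion of the whole bar: Σ αᵢΔT Lᵢ = 12.6×10⁻⁶×87×320 + 12.7×10⁻⁶×87×290 = 0.6712 mm.
The rigid supports impose zero overall length change; the single axial force P common to all segments must satisfy P Σ Lᵢ/(AᵢEᵢ) = δ_free.
Σ Lᵢ/(AᵢEᵢ) = 320/(950×199×10³) + 290/(1900×208×10³) = 2.426×10⁻⁶ mm/N.
P = 0.6712 / 2.426×10⁻⁶ = 276600 N = 276.6 kN, compressive.
σ_{nickel alloy} = P / A = 276600 / 1900 = 145.6 MPa.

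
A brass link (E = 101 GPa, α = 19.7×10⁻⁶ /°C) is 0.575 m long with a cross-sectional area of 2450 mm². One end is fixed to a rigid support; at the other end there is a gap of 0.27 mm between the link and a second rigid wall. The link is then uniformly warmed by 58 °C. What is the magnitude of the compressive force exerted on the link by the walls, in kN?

P ≈ 167 kN

If the wall were absent the link would grow by αΔT L = 19.7×10⁻⁶ × 58 × 575 = 0.657 mm.
After closing the 0.27 mm clearance, 0.657 − 0.27 = 0.387 mm of expansion remains to be suppressed by the wall.
That suppressed elongation corresponds to σ = E·Δ/L = 101×10³ × 0.387/575 = 67.98 MPa.
Force on the wall = σA = 67.98 × 2450 mm² = 166.5 kN.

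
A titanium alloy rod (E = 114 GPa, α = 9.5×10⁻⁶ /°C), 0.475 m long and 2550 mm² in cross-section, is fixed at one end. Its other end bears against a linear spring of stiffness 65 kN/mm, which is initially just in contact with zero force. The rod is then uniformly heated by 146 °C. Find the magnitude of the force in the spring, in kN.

The unrestrained thermal change is αΔT L = 9.5×10⁻⁶ × 146 × 475 = 0.6588 mm.
With a force P in the spring, the elastic change of the rod is PL/(AE) and that of the spring is P/k; compatibility requires their sum to equal δ_free.
So P = δ_free / [L/(AE) + 1/k] = 0.6588 / [ 475/(2550×114×10³) + 1/(65×10³) ].
P = 0.6588 / 1.702×10⁻⁵ = 38710 N.

P ≈ 38.7 kN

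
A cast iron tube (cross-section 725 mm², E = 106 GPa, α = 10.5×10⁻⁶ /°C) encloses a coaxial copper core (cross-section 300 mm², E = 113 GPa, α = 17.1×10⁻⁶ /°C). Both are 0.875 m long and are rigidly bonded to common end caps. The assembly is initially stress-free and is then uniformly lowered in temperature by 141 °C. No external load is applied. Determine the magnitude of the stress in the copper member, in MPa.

σ ≈ 73 MPa (tensile)

Both members must finish at the same length. With the larger α, the copper tends to over-contract; the plates restrain it, putting the copper in tension and the cast iron in compression. With no external load the two internal forces are equal and opposite, magnitude P.
Equating the net (thermal + elastic) strains gives |α₁ − α₂|·ΔT = P·[1/(A₁E₁) + 1/(A₂E₂)].
|α₁ − α₂|·ΔT = 6.6×10⁻⁶ × 141 = 0.0009306.
1/(A₁E₁) + 1/(A₂E₂) = 1/(725×106×10³) + 1/(300×113×10³) = 4.251×10⁻⁸ N⁻¹.
P = 0.0009306 / 4.251×10⁻⁸ = 21890 N = 21.89 kN.
σ_{copper} = P/A₂ = 21890/300 = 72.97 MPa, tensile.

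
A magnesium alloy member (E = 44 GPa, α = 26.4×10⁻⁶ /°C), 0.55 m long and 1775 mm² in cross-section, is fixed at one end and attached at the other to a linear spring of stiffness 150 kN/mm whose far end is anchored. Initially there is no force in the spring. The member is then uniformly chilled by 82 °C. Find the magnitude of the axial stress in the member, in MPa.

σ ≈ 48.9 MPa (tensile)

The unrestrained thermal change is αΔT L = 26.4×10⁻⁶ × 82 × 550 = 1.191 mm.
With a force P in the spring, the elastic change of the member is PL/(AE) and that of the spring is P/k; compatibility requires their sum to equal δ_free.
P [ L/(AE) + 1/k ] = δ_free → P [ 550/(1775×44×10³) + 1/(150×10³) ] = 1.191.
P = 1.191 / 1.371×10⁻⁵ = 86850 N.
σ = P/A = 86850/1775 = 48.93 MPa.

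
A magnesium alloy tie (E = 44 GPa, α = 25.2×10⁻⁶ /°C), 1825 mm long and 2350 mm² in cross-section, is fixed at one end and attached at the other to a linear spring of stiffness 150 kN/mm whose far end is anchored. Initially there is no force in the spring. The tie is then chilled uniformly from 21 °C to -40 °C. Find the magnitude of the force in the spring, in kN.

If the spring were absent the tie would shorten by αΔT L = 25.2×10⁻⁶ × 61 × 1825 = 2.805 mm.
Let P be the tensile force in the spring. The tie extends elastically by PL/(AE) and the spring stretches by P/k; together these equal δ_free.
So P = δ_free / [L/(AE) + 1/k] = 2.805 / [ 1825/(2350×44×10³) + 1/(150×10³) ].
P = 2.805 / 2.432×10⁻⁵ = 115400 N.

P ≈ 115 kN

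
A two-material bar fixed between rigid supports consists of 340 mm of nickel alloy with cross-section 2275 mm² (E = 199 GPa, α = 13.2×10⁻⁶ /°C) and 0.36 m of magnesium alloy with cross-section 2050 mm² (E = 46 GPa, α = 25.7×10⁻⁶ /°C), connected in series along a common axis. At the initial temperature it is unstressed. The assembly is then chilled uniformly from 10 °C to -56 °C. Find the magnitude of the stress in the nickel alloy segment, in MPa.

With the walls removed the bar would change length by δ_free = Σ αᵢΔT Lᵢ = 13.2×10⁻⁶×66×340 + 25.7×10⁻⁶×66×360 = 0.9068 mm.
The rigid supports impose zero overall length change; the single axial force P common to all segments must satisfy P Σ Lᵢ/(AᵢEᵢ) = δ_free.
The series flexibility is Σ Lᵢ/(AᵢEᵢ) = 340/(2275×199×10³) + 360/(2050×46×10³) = 4.569×10⁻⁶ mm/N.
Hence P = δ_free / Σ(L/AE) = 0.9068/4.569×10⁻⁶ = 198.5 kN (tensile).
σ_{nickel alloy} = P / A = 198500 / 2275 = 87.25 MPa.

σ ≈ 87.2 MPa (tensile)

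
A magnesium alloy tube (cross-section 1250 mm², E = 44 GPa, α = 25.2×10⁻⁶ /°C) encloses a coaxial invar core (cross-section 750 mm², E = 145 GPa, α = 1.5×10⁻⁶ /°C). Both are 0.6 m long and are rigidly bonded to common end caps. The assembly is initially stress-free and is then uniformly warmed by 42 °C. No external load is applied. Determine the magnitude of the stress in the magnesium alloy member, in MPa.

σ ≈ 29.1 MPa (compressive)

Both members must finish at the same length. With the larger α, the magnesium alloy tends to over-expand; the plates restrain it, putting the magnesium alloy in compression and the invar in tension. With no external load the two internal forces are equal and opposite, magnitude P.
Setting the final lengths equal and cancelling L: (α₁ − α₂)ΔT = P/(A₁E₁) + P/(A₂E₂).
|α₁ − α₂|·ΔT = 23.7×10⁻⁶ × 42 = 0.0009954.
1/(A₁E₁) + 1/(A₂E₂) = 1/(1250×44×10³) + 1/(750×145×10³) = 2.738×10⁻⁸ N⁻¹.
P = 0.0009954 / 2.738×10⁻⁸ = 36360 N = 36.36 kN.
σ_{magnesium alloy} = P/A₁ = 36360/1250 = 29.09 MPa, compressive.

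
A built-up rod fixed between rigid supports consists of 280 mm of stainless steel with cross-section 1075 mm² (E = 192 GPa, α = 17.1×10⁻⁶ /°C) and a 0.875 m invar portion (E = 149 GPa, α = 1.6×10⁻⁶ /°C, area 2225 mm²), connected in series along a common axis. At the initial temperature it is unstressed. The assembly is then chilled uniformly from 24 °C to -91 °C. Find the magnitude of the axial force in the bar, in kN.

P ≈ 178 kN (tensile)

Free thermal contraction of the whole bar: Σ αᵢΔT Lᵢ = 17.1×10⁻⁶×115×280 + 1.6×10⁻⁶×115×875 = 0.7116 mm.
The rigid supports impose zero overall length change; the single axial force P common to all segments must satisfy P Σ Lᵢ/(AᵢEᵢ) = δ_free.
The series flexibility is Σ Lᵢ/(AᵢEᵢ) = 280/(1075×192×10³) + 875/(2225×149×10³) = 3.996×10⁻⁶ mm/N.
P = 0.7116 / 3.996×10⁻⁶ = 178100 N = 178.1 kN, tensile.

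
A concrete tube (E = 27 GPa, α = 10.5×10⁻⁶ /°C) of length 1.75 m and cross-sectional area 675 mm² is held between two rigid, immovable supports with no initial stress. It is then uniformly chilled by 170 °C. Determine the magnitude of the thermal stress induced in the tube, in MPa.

σ ≈ 48.2 MPa (tensile)

With length fixed, the mechanical strain must cancel the thermal strain αΔT = 10.5×10⁻⁶ × 170 = 1785×10⁻⁶.
σ = EαΔT = 27×10³ × 10.5×10⁻⁶ × 170 = 48.19 MPa (tensile; the tube is trying to contract).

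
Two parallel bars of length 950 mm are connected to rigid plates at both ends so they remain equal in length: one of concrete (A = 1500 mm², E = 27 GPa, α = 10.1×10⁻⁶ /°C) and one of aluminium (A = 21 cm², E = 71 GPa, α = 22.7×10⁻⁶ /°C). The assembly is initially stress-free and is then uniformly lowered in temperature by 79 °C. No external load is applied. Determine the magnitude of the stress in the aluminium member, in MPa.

σ ≈ 15.1 MPa (tensile)

Both members must finish at the same length. With the larger α, the aluminium tends to over-contract; the plates restrain it, putting the aluminium in tension and the concrete in compression. With no external load the two internal forces are equal and opposite, magnitude P.
Compatibility of the two members (thermal + elastic change equal): (α₁ − α₂)ΔT = P·[1/(A₁E₁) + 1/(A₂E₂)].
|α₁ − α₂|·ΔT = 12.6×10⁻⁶ × 79 = 0.0009954.
1/(A₁E₁) + 1/(A₂E₂) = 1/(1500×27×10³) + 1/(2100×71×10³) = 3.14×10⁻⁸ N⁻¹.
So P = 0.0009954 / 3.14×10⁻⁸ = 31.7 kN.
σ_{aluminium} = P/A₂ = 31700/2100 = 15.1 MPa, tensile.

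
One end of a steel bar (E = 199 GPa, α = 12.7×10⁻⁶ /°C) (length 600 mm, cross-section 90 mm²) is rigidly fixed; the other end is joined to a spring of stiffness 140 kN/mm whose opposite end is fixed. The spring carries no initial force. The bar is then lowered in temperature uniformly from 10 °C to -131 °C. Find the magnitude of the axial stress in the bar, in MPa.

σ ≈ 294 MPa (tensile)

The unrestrained thermal change is αΔT L = 12.7×10⁻⁶ × 141 × 600 = 1.074 mm.
Let P be the tensile force in the spring. The bar extends elastically by PL/(AE) and the spring stretches by P/k; together these equal δ_free.
So P = δ_free / [L/(AE) + 1/k] = 1.074 / [ 600/(90×199×10³) + 1/(140×10³) ].
P = 1.074 / 4.064×10⁻⁵ = 26440 N.
σ = P/A = 26440/90 = 293.7 MPa.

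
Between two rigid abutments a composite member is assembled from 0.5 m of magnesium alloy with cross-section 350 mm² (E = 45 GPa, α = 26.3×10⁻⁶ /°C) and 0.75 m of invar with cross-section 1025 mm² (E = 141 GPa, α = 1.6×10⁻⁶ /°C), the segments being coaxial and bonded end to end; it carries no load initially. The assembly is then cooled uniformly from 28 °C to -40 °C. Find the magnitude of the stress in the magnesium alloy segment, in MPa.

If the supports were absent, the total length change would be Σ αᵢΔT Lᵢ = 26.3×10⁻⁶×68×500 + 1.6×10⁻⁶×68×750 = 0.9758 mm.
Since the ends are fixed, an axial force P builds up, equal in every segment, with P · Σ Lᵢ/(AᵢEᵢ) = δ_free.
The series flexibility is Σ Lᵢ/(AᵢEᵢ) = 500/(350×45×10³) + 750/(1025×141×10³) = 3.694×10⁻⁵ mm/N.
So P = 0.9758 / 3.694×10⁻⁵ = 26.42 kN, tensile.
σ_{magnesium alloy} = P / A = 26420 / 350 = 75.48 MPa.

σ ≈ 75.5 MPa (tensile)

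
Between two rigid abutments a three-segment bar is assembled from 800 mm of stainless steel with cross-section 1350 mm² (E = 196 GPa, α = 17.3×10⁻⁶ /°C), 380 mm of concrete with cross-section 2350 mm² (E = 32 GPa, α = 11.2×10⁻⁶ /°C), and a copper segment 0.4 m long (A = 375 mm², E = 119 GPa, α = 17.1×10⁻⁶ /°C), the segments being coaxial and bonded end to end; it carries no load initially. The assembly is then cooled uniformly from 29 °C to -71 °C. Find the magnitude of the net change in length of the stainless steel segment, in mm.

With the walls removed the bar would change length by δ_free = Σ αᵢΔT Lᵢ = 17.3×10⁻⁶×100×800 + 11.2×10⁻⁶×100×380 + 17.1×10⁻⁶×100×400 = 2.494 mm.
The walls prevent any net length change, so an axial force P (same in every segment) develops. Compatibility: P · Σ Lᵢ/(AᵢEᵢ) = δ_free.
The series flexibility is Σ Lᵢ/(AᵢEᵢ) = 800/(1350×196×10³) + 380/(2350×32×10³) + 400/(375×119×10³) = 1.704×10⁻⁵ mm/N.
So P = 2.494 / 1.704×10⁻⁵ = 146.3 kN, tensile.
For the stainless steel segment, free thermal change = 17.3×10⁻⁶×100×800 = 1.384 mm and elastic change from P = 146300×800/(1350×196×10³) = 0.4424 mm; these oppose, so the net change is 0.942 mm (segment shortens).

|ΔL| ≈ 0.942 mm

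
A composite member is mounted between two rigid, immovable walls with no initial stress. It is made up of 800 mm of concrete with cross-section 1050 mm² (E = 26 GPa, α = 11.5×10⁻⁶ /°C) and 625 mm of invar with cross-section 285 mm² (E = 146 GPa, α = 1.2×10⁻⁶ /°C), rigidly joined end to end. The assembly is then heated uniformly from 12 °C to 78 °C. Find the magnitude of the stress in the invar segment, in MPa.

With the walls removed the bar would change length by δ_free = Σ αᵢΔT Lᵢ = 11.5×10⁻⁶×66×800 + 1.2×10⁻⁶×66×625 = 0.6567 mm.
Since the ends are fixed, an axial force P builds up, equal in every segment, with P · Σ Lᵢ/(AᵢEᵢ) = δ_free.
The series flexibility is Σ Lᵢ/(AᵢEᵢ) = 800/(1050×26×10³) + 625/(285×146×10³) = 4.432×10⁻⁵ mm/N.
Hence P = δ_free / Σ(L/AE) = 0.6567/4.432×10⁻⁵ = 14.82 kN (compressive).
σ_{invar} = P / A = 14820 / 285 = 51.99 MPa.

σ ≈ 52 MPa (compressive)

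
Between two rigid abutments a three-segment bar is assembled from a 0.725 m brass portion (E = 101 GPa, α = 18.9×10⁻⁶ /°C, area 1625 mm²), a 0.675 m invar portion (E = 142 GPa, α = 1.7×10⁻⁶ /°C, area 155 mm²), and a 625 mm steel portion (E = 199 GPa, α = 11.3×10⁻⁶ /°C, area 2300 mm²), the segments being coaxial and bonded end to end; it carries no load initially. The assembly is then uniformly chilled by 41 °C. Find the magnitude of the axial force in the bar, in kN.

Free thermal contraction of the whole bar: Σ αᵢΔT Lᵢ = 18.9×10⁻⁶×41×725 + 1.7×10⁻⁶×41×675 + 11.3×10⁻⁶×41×625 = 0.8984 mm.
Since the ends are fixed, an axial force P builds up, equal in every segment, with P · Σ Lᵢ/(AᵢEᵢ) = δ_free.
The series flexibility is Σ Lᵢ/(AᵢEᵢ) = 725/(1625×101×10³) + 675/(155×142×10³) + 625/(2300×199×10³) = 3.645×10⁻⁵ mm/N.
Hence P = δ_free / Σ(L/AE) = 0.8984/3.645×10⁻⁵ = 24.65 kN (tensile).

P ≈ 24.6 kN (tensile)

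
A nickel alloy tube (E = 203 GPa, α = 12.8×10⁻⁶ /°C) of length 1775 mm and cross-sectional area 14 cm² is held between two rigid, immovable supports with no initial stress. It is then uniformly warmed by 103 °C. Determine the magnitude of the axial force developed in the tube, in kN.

P ≈ 375 kN (compressive)

Full restraint means ε = 0, so the stress is σ = EαΔT = 203×10³ × 12.8×10⁻⁶ × 103 = 267.6 MPa.
P = AEαΔT = 1400 × 203×10³ × 12.8×10⁻⁶ × 103 = 374.7 kN (compressive).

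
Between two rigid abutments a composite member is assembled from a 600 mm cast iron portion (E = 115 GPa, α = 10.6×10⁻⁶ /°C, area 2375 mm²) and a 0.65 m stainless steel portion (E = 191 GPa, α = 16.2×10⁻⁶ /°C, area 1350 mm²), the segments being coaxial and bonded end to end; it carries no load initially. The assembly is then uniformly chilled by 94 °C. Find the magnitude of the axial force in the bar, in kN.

P ≈ 337 kN (tensile)

Free thermal contraction of the whole bar: Σ αᵢΔT Lᵢ = 10.6×10⁻⁶×94×600 + 16.2×10⁻⁶×94×650 = 1.588 mm.
The walls prevent any net length change, so an axial force P (same in every segment) develops. Compatibility: P · Σ Lᵢ/(AᵢEᵢ) = δ_free.
Σ Lᵢ/(AᵢEᵢ) = 600/(2375×115×10³) + 650/(1350×191×10³) = 4.718×10⁻⁶ mm/N.
So P = 1.588 / 4.718×10⁻⁶ = 336.5 kN, tensile.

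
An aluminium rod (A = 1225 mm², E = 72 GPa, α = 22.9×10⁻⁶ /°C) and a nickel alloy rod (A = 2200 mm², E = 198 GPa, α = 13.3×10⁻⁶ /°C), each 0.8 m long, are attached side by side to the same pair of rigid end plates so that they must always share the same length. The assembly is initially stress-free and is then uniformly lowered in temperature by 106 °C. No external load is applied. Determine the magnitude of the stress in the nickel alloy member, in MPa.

σ ≈ 33.9 MPa (compressive)

Both members must finish at the same length. With the larger α, the aluminium tends to over-contract; the plates restrain it, putting the aluminium in tension and the nickel alloy in compression. With no external load the two internal forces are equal and opposite, magnitude P.
Compatibility of the two members (thermal + elastic change equal): (α₁ − α₂)ΔT = P·[1/(A₁E₁) + 1/(A₂E₂)].
|α₁ − α₂|·ΔT = 9.6×10⁻⁶ × 106 = 0.001018.
1/(A₁E₁) + 1/(A₂E₂) = 1/(1225×72×10³) + 1/(2200×198×10³) = 1.363×10⁻⁸ N⁻¹.
P = 0.001018 / 1.363×10⁻⁸ = 74640 N = 74.64 kN.
σ_{nickel alloy} = P/A₂ = 74640/2200 = 33.93 MPa, compressive.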